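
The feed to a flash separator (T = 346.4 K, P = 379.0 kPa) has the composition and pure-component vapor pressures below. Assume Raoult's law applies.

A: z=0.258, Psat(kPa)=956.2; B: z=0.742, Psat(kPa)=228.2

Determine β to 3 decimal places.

β = 0.161

Raoult's law: Kᵢ = Pᵢˢᵃᵗ/P = Pᵢˢᵃᵗ/379.0.
  K_A = 956.2/379.0 = 2.52296, K_B = 228.2/379.0 = 0.60211
Rachford–Rice: g(β) = Σ zᵢ(Kᵢ−1)/(1+β(Kᵢ−1)) = 0.
Feasibility: ΣzᵢKᵢ = 1.098, Σzᵢ/Kᵢ = 1.335 — both > 1, two phases present.
Newton iteration, β⁰ = 0.5:
  β = 0.500: g = -0.1455, g' = -0.376 → β = 0.113
  β = 0.113: g = 0.0261, g' = -0.564 → β = 0.159
  β = 0.159: g = 0.0010, g' = -0.522 → β = 0.161
Converged at β = 0.161.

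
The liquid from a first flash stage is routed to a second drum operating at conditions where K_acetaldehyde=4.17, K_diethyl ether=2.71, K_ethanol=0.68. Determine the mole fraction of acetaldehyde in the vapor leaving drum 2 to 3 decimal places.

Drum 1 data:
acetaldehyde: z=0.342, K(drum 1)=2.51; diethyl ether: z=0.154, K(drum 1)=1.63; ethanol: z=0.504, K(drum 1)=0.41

y_acetaldehyde (drum 2) = 0.255

Drum 1:
Let ψ₁ = V/F and solve Σ zᵢ(Kᵢ−1)/(1+ψ₁(Kᵢ−1)) = 0.
Feasibility: ΣzᵢKᵢ = 1.316, Σzᵢ/Kᵢ = 1.460 — both > 1, two phases present.
Newton iteration, ψ₁⁰ = 0.5:
  ψ₁ = 0.500: g = -0.0538, g' = -0.642 → ψ₁ = 0.416
Converged at ψ₁ = 0.416.
Drum-1 compositions:
  acetaldehyde: x = 0.210, y = 0.527
  diethyl ether: x = 0.122, y = 0.199
  ethanol: x = 0.668, y = 0.274
Drum-2 feed = drum-1 liquid: z₂ = (0.2101, 0.1220, 0.6679).
Drum 2:
Let ψ₂ = V/F and solve Σ zᵢ(Kᵢ−1)/(1+ψ₂(Kᵢ−1)) = 0.
Feasibility: ΣzᵢKᵢ = 1.661, Σzᵢ/Kᵢ = 1.078 — both > 1, two phases present.
Iterate (Newton) starting at ψ₂ = 0.59:
  ψ₂ = 0.590: g = 0.0724, g' = -0.449 → ψ₂ = 0.751
  ψ₂ = 0.751: g = 0.0068, g' = -0.371 → ψ₂ = 0.770
Converged at ψ₂ = 0.770.
  acetaldehyde: x = 0.061, y = 0.255
  diethyl ether: x = 0.053, y = 0.143
  ethanol: x = 0.886, y = 0.603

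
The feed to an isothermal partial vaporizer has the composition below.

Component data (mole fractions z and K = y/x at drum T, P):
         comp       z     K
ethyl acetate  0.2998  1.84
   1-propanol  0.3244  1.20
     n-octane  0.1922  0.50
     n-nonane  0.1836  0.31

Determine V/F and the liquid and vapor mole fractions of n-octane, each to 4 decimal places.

Material balance + equilibrium reduce to Σ zᵢ(Kᵢ−1)/(1+V/F(Kᵢ−1)) = 0.
g(0) = ΣzᵢKᵢ − 1 = 0.0939 and g(1) = 1 − Σzᵢ/Kᵢ = -0.4099, so a root lies in (0, 1).
Newton–Raphson from V/F = 0.5:
  V/F = 0.5000: g = -0.08522, g' = -0.4048 → V/F = 0.2895
  V/F = 0.2895: g = -0.00677, g' = -0.3507 → V/F = 0.2702
  V/F = 0.2702: g = -0.00002, g' = -0.3485 → V/F = 0.2701
Converged at V/F = 0.2701.
Compositions from xᵢ = zᵢ/(1+V/F(Kᵢ−1)), yᵢ = Kᵢxᵢ:
  ethyl acetate: x = 0.2444, y = 0.4496
  1-propanol: x = 0.3078, y = 0.3693
  n-octane: x = 0.2222, y = 0.1111
  n-nonane: x = 0.2257, y = 0.0700

V/F = 0.2701, x_n-octane = 0.2222, y_n-octane = 0.1111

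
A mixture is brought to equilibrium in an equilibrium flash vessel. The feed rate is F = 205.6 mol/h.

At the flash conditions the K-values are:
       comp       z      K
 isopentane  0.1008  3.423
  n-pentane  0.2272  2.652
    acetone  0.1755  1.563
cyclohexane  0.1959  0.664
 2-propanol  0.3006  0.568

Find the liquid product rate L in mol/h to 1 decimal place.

L = 27.9 mol/h

Material balance + equilibrium reduce to Σ zᵢ(Kᵢ−1)/(1+ψ(Kᵢ−1)) = 0.
Check two-phase: ΣzᵢKᵢ = 1.5227 > 1 and Σzᵢ/Kᵢ = 1.0517 > 1, so g(0) = 0.5227 > 0 and g(1) = -0.0517 < 0.
Newton–Raphson from ψ = 0.5:
  ψ = 0.5000: g = 0.14834, g' = -0.4641 → ψ = 0.8197
  ψ = 0.8197: g = 0.01695, g' = -0.3809 → ψ = 0.8642
  ψ = 0.8642: g = 0.00005, g' = -0.3790 → ψ = 0.8643
Converged at ψ = 0.8643.
Then V = ψ·F = 0.8643·205.6 = 177.7 mol/h and L = F − V = 27.9 mol/h.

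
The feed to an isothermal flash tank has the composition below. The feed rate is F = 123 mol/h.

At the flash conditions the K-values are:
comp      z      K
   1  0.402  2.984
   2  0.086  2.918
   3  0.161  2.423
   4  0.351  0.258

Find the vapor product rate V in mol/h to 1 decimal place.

Material balance + equilibrium reduce to Σ zᵢ(Kᵢ−1)/(1+β(Kᵢ−1)) = 0.
Check two-phase: ΣzᵢKᵢ = 1.931 > 1 and Σzᵢ/Kᵢ = 1.591 > 1, so g(0) = 0.931 > 0 and g(1) = -0.591 < 0.
Newton–Raphson from β = 0.5:
  β = 0.500: g = 0.2044, g' = -1.081 → β = 0.689
  β = 0.689: g = -0.0093, g' = -1.233 → β = 0.682
Converged at β = 0.682.
Then V = β·F = 0.6815·123 = 83.8 mol/h and L = F − V = 39.2 mol/h.

V = 83.8 mol/h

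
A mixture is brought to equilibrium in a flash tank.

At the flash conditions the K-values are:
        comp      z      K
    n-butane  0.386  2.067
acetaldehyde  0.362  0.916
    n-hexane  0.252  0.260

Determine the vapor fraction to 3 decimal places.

ψ = 0.384

Let ψ = V/F and solve Σ zᵢ(Kᵢ−1)/(1+ψ(Kᵢ−1)) = 0.
g(0) = ΣzᵢKᵢ − 1 = 0.195 and g(1) = 1 − Σzᵢ/Kᵢ = -0.551, so a root lies in (0, 1).
Iterate (Newton) starting at ψ = 0.63:
  ψ = 0.630: g = -0.1352, g' = -0.644 → ψ = 0.420
  ψ = 0.420: g = -0.0178, g' = -0.503 → ψ = 0.385
  ψ = 0.385: g = -0.0002, g' = -0.493 → ψ = 0.384
Converged at ψ = 0.384.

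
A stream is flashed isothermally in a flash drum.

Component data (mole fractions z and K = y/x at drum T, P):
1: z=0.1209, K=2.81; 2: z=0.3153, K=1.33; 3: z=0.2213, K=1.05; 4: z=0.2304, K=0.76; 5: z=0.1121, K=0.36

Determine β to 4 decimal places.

Material balance + equilibrium reduce to Σ zᵢ(Kᵢ−1)/(1+β(Kᵢ−1)) = 0.
Feasibility: ΣzᵢKᵢ = 1.2069, Σzᵢ/Kᵢ = 1.1054 — both > 1, two phases present.
Newton–Raphson from β = 0.5:
  β = 0.5000: g = 0.04664, g' = -0.2514 → β = 0.6855
  β = 0.6855: g = -0.00080, g' = -0.2670 → β = 0.6825
Converged at β = 0.6825.

β = 0.6825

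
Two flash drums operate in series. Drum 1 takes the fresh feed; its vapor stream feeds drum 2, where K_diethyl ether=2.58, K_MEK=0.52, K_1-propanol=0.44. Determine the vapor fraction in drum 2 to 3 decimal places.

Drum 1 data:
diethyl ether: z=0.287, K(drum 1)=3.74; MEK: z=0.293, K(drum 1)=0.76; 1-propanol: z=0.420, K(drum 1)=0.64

Drum 1:
Let ψ₁ = V/F and solve Σ zᵢ(Kᵢ−1)/(1+ψ₁(Kᵢ−1)) = 0.
g(0) = ΣzᵢKᵢ − 1 = 0.565 and g(1) = 1 − Σzᵢ/Kᵢ = -0.119, so a root lies in (0, 1).
Iterate (Newton) starting at ψ₁ = 0.4:
  ψ₁ = 0.400: g = 0.1208, g' = -0.585 → ψ₁ = 0.606
  ψ₁ = 0.606: g = 0.0198, g' = -0.416 → ψ₁ = 0.654
  ψ₁ = 0.654: g = 0.0006, g' = -0.393 → ψ₁ = 0.655
Converged at ψ₁ = 0.655.
Drum-1 compositions:
  diethyl ether: x = 0.103, y = 0.384
  MEK: x = 0.348, y = 0.264
  1-propanol: x = 0.550, y = 0.352
Drum-2 feed = drum-1 vapor: z₂ = (0.3840, 0.2642, 0.3518).
Drum 2:
Let ψ₂ = V/F and solve Σ zᵢ(Kᵢ−1)/(1+ψ₂(Kᵢ−1)) = 0.
Check two-phase: ΣzᵢKᵢ = 1.283 > 1 and Σzᵢ/Kᵢ = 1.456 > 1, so g(0) = 0.283 > 0 and g(1) = -0.456 < 0.
Iterate (Newton) starting at ψ₂ = 0.5:
  ψ₂ = 0.500: g = -0.1016, g' = -0.617 → ψ₂ = 0.336
  ψ₂ = 0.336: g = 0.0028, g' = -0.663 → ψ₂ = 0.340
Converged at ψ₂ = 0.340.
  diethyl ether: x = 0.250, y = 0.645
  MEK: x = 0.316, y = 0.164
  1-propanol: x = 0.434, y = 0.191

V/F (drum 2) = 0.340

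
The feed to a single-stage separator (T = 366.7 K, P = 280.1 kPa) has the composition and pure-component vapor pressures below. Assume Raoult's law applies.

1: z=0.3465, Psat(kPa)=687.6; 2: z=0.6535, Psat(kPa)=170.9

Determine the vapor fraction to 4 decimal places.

Raoult's law: Kᵢ = Pᵢˢᵃᵗ/P = Pᵢˢᵃᵗ/280.1.
  K_1 = 687.6/280.1 = 2.454838, K_2 = 170.9/280.1 = 0.610139
Let ψ = V/F and solve Σ zᵢ(Kᵢ−1)/(1+ψ(Kᵢ−1)) = 0.
Feasibility: ΣzᵢKᵢ = 1.2493, Σzᵢ/Kᵢ = 1.2122 — both > 1, two phases present.
Binary case is linear: z₁(K₁−1)(1+ψ(K₂−1)) + z₂(K₂−1)(1+ψ(K₁−1)) = 0
⇒ ψ = [z₁(K₁−1)+z₂(K₂−1)] / [−(K₁−1)(K₂−1)] = 0.24933/0.56718 = 0.4396

ψ = 0.4396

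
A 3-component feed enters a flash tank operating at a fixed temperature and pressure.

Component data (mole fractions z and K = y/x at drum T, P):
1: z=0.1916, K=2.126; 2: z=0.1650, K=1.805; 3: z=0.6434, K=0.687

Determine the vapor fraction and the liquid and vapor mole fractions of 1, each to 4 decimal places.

Newton iteration, ψ⁰ = 0.5:
  ψ = 0.5000: g = -0.00601, g' = -0.2424 → ψ = 0.4752
  ψ = 0.4752: g = 0.00004, g' = -0.2460 → ψ = 0.4754
Converged at ψ = 0.4754.
Compositions from xᵢ = zᵢ/(1+ψ(Kᵢ−1)), yᵢ = Kᵢxᵢ:
  1: x = 0.1248, y = 0.2653
  2: x = 0.1193, y = 0.2154
  3: x = 0.7559, y = 0.5193

ψ = 0.4754, x_1 = 0.1248, y_1 = 0.2653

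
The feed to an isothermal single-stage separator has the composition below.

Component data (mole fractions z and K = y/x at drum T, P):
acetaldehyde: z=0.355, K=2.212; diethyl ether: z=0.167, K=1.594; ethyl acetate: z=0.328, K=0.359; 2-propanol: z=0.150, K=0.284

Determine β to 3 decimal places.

Let β = V/F and solve Σ zᵢ(Kᵢ−1)/(1+β(Kᵢ−1)) = 0.
Feasibility: ΣzᵢKᵢ = 1.212, Σzᵢ/Kᵢ = 1.707 — both > 1, two phases present.
Iterate (Newton) starting at β = 0.5:
  β = 0.500: g = -0.1323, g' = -0.716 → β = 0.315
  β = 0.315: g = -0.0073, g' = -0.655 → β = 0.304
Converged at β = 0.304.

β = 0.304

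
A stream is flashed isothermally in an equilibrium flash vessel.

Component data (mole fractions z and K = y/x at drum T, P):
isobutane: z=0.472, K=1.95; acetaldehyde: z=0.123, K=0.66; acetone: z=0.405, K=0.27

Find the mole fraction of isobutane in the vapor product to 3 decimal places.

Rachford–Rice: g(β) = Σ zᵢ(Kᵢ−1)/(1+β(Kᵢ−1)) = 0.
Check two-phase: ΣzᵢKᵢ = 1.111 > 1 and Σzᵢ/Kᵢ = 1.928 > 1, so g(0) = 0.111 > 0 and g(1) = -0.928 < 0.
Newton–Raphson from β = 0.36:
  β = 0.360: g = -0.1146, g' = -0.652 → β = 0.184
  β = 0.184: g = -0.0046, g' = -0.613 → β = 0.177
Converged at β = 0.177.
Compositions from xᵢ = zᵢ/(1+β(Kᵢ−1)), yᵢ = Kᵢxᵢ:
  isobutane: x = 0.404, y = 0.788
  acetaldehyde: x = 0.131, y = 0.086
  acetone: x = 0.465, y = 0.126

y_isobutane = 0.788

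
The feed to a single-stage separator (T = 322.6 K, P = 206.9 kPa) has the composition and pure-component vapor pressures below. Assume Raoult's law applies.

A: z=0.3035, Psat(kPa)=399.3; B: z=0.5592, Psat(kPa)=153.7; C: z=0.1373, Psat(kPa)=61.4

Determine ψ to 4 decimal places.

ψ = 0.1202

Raoult's law: Kᵢ = Pᵢˢᵃᵗ/P = Pᵢˢᵃᵗ/206.9.
  K_A = 399.3/206.9 = 1.929918, K_B = 153.7/206.9 = 0.742871, K_C = 61.4/206.9 = 0.296762
Material balance + equilibrium reduce to Σ zᵢ(Kᵢ−1)/(1+ψ(Kᵢ−1)) = 0.
Check two-phase: ΣzᵢKᵢ = 1.0419 > 1 and Σzᵢ/Kᵢ = 1.3727 > 1, so g(0) = 0.0419 > 0 and g(1) = -0.3727 < 0.
Newton–Raphson from ψ = 0.5:
  ψ = 0.5000: g = -0.12126, g' = -0.3325 → ψ = 0.1353
  ψ = 0.1353: g = -0.00499, g' = -0.3297 → ψ = 0.1202
Converged at ψ = 0.1202.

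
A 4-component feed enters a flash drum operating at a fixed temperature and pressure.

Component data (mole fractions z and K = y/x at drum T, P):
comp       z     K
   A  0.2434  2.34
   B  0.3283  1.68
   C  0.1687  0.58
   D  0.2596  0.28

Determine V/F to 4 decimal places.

V/F = 0.4675

Rachford–Rice: g(V/F) = Σ zᵢ(Kᵢ−1)/(1+V/F(Kᵢ−1)) = 0.
Feasibility: ΣzᵢKᵢ = 1.2916, Σzᵢ/Kᵢ = 1.5174 — both > 1, two phases present.
Iterate (Newton) starting at V/F = 0.58:
  V/F = 0.5800: g = -0.07098, g' = -0.6652 → V/F = 0.4733
  V/F = 0.4733: g = -0.00350, g' = -0.6066 → V/F = 0.4675
Converged at V/F = 0.4675.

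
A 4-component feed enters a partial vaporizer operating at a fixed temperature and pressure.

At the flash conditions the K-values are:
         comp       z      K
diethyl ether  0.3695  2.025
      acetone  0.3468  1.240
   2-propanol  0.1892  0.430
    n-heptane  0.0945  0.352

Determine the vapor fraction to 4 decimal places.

ψ = 0.7006

Rachford–Rice: g(ψ) = Σ zᵢ(Kᵢ−1)/(1+ψ(Kᵢ−1)) = 0.
Check two-phase: ΣzᵢKᵢ = 1.2929 > 1 and Σzᵢ/Kᵢ = 1.1706 > 1, so g(0) = 0.2929 > 0 and g(1) = -0.1706 < 0.
Iterate (Newton) starting at ψ = 0.6:
  ψ = 0.6000: g = 0.04318, g' = -0.4123 → ψ = 0.7047
  ψ = 0.7047: g = -0.00187, g' = -0.4516 → ψ = 0.7006
Converged at ψ = 0.7006.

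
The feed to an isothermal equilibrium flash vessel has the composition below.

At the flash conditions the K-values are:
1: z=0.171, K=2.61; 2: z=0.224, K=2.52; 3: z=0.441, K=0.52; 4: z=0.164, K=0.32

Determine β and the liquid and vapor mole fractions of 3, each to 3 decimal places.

β = 0.346, x_3 = 0.529, y_3 = 0.275

Newton–Raphson from β = 0.49:
  β = 0.490: g = -0.0950, g' = -0.653 → β = 0.344
  β = 0.344: g = 0.0013, g' = -0.682 → β = 0.346
Converged at β = 0.346.
Compositions from xᵢ = zᵢ/(1+β(Kᵢ−1)), yᵢ = Kᵢxᵢ:
  1: x = 0.110, y = 0.287
  2: x = 0.147, y = 0.370
  3: x = 0.529, y = 0.275
  4: x = 0.215, y = 0.069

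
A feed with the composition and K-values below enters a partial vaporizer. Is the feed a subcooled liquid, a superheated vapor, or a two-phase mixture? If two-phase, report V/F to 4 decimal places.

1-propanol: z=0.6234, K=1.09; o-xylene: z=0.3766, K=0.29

subcooled liquid

ΣzᵢKᵢ = 0.7887; Σzᵢ/Kᵢ = 1.8705.
Since ΣzᵢKᵢ < 1 the mixture is below its bubble point — single liquid phase.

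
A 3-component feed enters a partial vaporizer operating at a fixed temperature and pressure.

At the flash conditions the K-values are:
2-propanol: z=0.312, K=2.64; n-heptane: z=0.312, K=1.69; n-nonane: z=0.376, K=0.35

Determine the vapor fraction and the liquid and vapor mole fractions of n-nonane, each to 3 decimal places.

ψ = 0.613, x_n-nonane = 0.625, y_n-nonane = 0.219

Let ψ = V/F and solve Σ zᵢ(Kᵢ−1)/(1+ψ(Kᵢ−1)) = 0.
g(0) = ΣzᵢKᵢ − 1 = 0.483 and g(1) = 1 − Σzᵢ/Kᵢ = -0.377, so a root lies in (0, 1).
Newton iteration, ψ⁰ = 0.52:
  ψ = 0.520: g = 0.0654, g' = -0.687 → ψ = 0.615
  ψ = 0.615: g = -0.0014, g' = -0.722 → ψ = 0.613
Converged at ψ = 0.613.
Compositions from xᵢ = zᵢ/(1+ψ(Kᵢ−1)), yᵢ = Kᵢxᵢ:
  2-propanol: x = 0.156, y = 0.411
  n-heptane: x = 0.219, y = 0.371
  n-nonane: x = 0.625, y = 0.219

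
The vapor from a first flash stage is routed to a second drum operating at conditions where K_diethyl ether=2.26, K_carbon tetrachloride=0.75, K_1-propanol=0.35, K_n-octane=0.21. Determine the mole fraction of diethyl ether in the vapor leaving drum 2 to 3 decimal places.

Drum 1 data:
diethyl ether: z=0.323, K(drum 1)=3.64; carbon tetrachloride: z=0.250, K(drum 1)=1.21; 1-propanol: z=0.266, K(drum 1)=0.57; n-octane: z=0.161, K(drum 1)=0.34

Drum 1:
Rachford–Rice: g(ψ₁) = Σ zᵢ(Kᵢ−1)/(1+ψ₁(Kᵢ−1)) = 0.
Feasibility: ΣzᵢKᵢ = 1.685, Σzᵢ/Kᵢ = 1.236 — both > 1, two phases present.
Newton–Raphson from ψ₁ = 0.45:
  ψ₁ = 0.450: g = 0.1447, g' = -0.697 → ψ₁ = 0.658
  ψ₁ = 0.658: g = 0.0105, g' = -0.624 → ψ₁ = 0.675
Converged at ψ₁ = 0.675.
Drum-1 compositions:
  diethyl ether: x = 0.116, y = 0.423
  carbon tetrachloride: x = 0.219, y = 0.265
  1-propanol: x = 0.375, y = 0.214
  n-octane: x = 0.290, y = 0.099
Drum-2 feed = drum-1 vapor: z₂ = (0.4228, 0.2650, 0.2136, 0.0987).
Drum 2:
Iterate (Newton) starting at ψ₂ = 0.5:
  ψ₂ = 0.500: g = -0.0834, g' = -0.641 → ψ₂ = 0.370
  ψ₂ = 0.370: g = -0.0025, g' = -0.612 → ψ₂ = 0.366
Converged at ψ₂ = 0.366.
  diethyl ether: x = 0.289, y = 0.654
  carbon tetrachloride: x = 0.292, y = 0.219
  1-propanol: x = 0.280, y = 0.098
  n-octane: x = 0.139, y = 0.029

y_diethyl ether (drum 2) = 0.654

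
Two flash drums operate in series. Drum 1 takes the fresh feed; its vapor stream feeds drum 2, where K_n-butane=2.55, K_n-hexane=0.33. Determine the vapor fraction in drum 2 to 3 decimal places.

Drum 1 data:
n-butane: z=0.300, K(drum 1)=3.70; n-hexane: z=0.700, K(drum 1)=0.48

Drum 1:
Rachford–Rice: g(ψ₁) = Σ zᵢ(Kᵢ−1)/(1+ψ₁(Kᵢ−1)) = 0.
g(0) = ΣzᵢKᵢ − 1 = 0.446 and g(1) = 1 − Σzᵢ/Kᵢ = -0.539, so a root lies in (0, 1).
Newton–Raphson from ψ₁ = 0.5:
  ψ₁ = 0.500: g = -0.1472, g' = -0.742 → ψ₁ = 0.302
  ψ₁ = 0.302: g = 0.0148, g' = -0.931 → ψ₁ = 0.317
  ψ₁ = 0.317: g = 0.0002, g' = -0.906 → ψ₁ = 0.318
Converged at ψ₁ = 0.318.
Drum-1 compositions:
  n-butane: x = 0.161, y = 0.598
  n-hexane: x = 0.839, y = 0.402
Drum-2 feed = drum-1 vapor: z₂ = (0.5975, 0.4025).
Drum 2:
Let ψ₂ = V/F and solve Σ zᵢ(Kᵢ−1)/(1+ψ₂(Kᵢ−1)) = 0.
g(0) = ΣzᵢKᵢ − 1 = 0.656 and g(1) = 1 − Σzᵢ/Kᵢ = -0.454, so a root lies in (0, 1).
Newton–Raphson from ψ₂ = 0.5:
  ψ₂ = 0.500: g = 0.1163, g' = -0.864 → ψ₂ = 0.635
  ψ₂ = 0.635: g = -0.0022, g' = -0.912 → ψ₂ = 0.632
Converged at ψ₂ = 0.632.
  n-butane: x = 0.302, y = 0.770
  n-hexane: x = 0.698, y = 0.230

V/F (drum 2) = 0.632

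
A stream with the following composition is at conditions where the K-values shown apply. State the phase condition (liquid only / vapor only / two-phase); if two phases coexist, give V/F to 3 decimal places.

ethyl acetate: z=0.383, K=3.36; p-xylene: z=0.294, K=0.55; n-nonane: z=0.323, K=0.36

ΣzᵢKᵢ = 1.565; Σzᵢ/Kᵢ = 1.546.
Both exceed 1, so a two-phase solution exists.
Newton iteration, ψ⁰ = 0.5:
  ψ = 0.500: g = -0.0601, g' = -0.834 → ψ = 0.428
  ψ = 0.428: g = 0.0011, g' = -0.870 → ψ = 0.429
Converged at ψ = 0.429.

two-phase, V/F = 0.429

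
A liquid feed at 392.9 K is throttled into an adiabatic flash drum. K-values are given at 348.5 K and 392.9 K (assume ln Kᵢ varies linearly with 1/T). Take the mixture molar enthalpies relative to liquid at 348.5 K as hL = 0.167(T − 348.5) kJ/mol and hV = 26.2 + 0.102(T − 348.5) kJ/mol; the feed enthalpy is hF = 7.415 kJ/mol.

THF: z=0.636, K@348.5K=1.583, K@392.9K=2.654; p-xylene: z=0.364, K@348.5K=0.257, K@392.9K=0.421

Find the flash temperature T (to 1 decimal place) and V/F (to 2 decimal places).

Adiabatic flash: solve Rachford–Rice at each trial T, then check hF = ψ·hV(T) + (1−ψ)·hL(T).
  T = 348.5 K: K = (1.583, 0.257), RR gives ψ = 0.232, H_out = 6.069 kJ/mol
  T = 392.9 K: K = (2.654, 0.421), RR gives ψ = 0.878, H_out = 27.893 kJ/mol
  T = 370.7 K: K = (2.082, 0.334), RR gives ψ = 0.618, H_out = 19.012 kJ/mol
  T = 359.6 K: K = (1.823, 0.294), RR gives ψ = 0.459, H_out = 13.540 kJ/mol
  T = 354.1 K: K = (1.702, 0.275), RR gives ψ = 0.359, H_out = 10.210 kJ/mol
  T = 351.3 K: K = (1.642, 0.266), RR gives ψ = 0.299, H_out = 8.258 kJ/mol
  T = 349.9 K: K = (1.612, 0.262), RR gives ψ = 0.267, H_out = 7.197 kJ/mol
Linear interpolation between T = 349.9 (H_out = 7.197) and T = 351.3 (H_out = 8.258) on hF = 7.415 gives T ≈ 350.2 K, at which ψ = 0.27.

T = 350.2 K, V/F = 0.27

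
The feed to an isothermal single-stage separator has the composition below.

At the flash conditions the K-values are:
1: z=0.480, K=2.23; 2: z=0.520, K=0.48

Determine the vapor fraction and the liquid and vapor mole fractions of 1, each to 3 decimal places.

Rachford–Rice: g(ψ) = Σ zᵢ(Kᵢ−1)/(1+ψ(Kᵢ−1)) = 0.
Check two-phase: ΣzᵢKᵢ = 1.320 > 1 and Σzᵢ/Kᵢ = 1.299 > 1, so g(0) = 0.320 > 0 and g(1) = -0.299 < 0.
Binary case is linear: z₁(K₁−1)(1+ψ(K₂−1)) + z₂(K₂−1)(1+ψ(K₁−1)) = 0
⇒ ψ = [z₁(K₁−1)+z₂(K₂−1)] / [−(K₁−1)(K₂−1)] = 0.3200/0.6396 = 0.500
Compositions from xᵢ = zᵢ/(1+ψ(Kᵢ−1)), yᵢ = Kᵢxᵢ:
  1: x = 0.297, y = 0.663
  2: x = 0.703, y = 0.337

ψ = 0.500, x_1 = 0.297, y_1 = 0.663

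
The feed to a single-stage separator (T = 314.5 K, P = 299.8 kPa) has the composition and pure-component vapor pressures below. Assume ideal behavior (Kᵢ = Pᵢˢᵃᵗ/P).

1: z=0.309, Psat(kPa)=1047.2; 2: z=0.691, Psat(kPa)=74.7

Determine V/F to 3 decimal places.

Raoult's law: Kᵢ = Pᵢˢᵃᵗ/P = Pᵢˢᵃᵗ/299.8.
  K_1 = 1047.2/299.8 = 3.49300, K_2 = 74.7/299.8 = 0.24917
Material balance + equilibrium reduce to Σ zᵢ(Kᵢ−1)/(1+V/F(Kᵢ−1)) = 0.
Check two-phase: ΣzᵢKᵢ = 1.252 > 1 and Σzᵢ/Kᵢ = 2.862 > 1, so g(0) = 0.252 > 0 and g(1) = -1.862 < 0.
Binary case is linear: z₁(K₁−1)(1+V/F(K₂−1)) + z₂(K₂−1)(1+V/F(K₁−1)) = 0
⇒ V/F = [z₁(K₁−1)+z₂(K₂−1)] / [−(K₁−1)(K₂−1)] = 0.2515/1.8718 = 0.134

V/F = 0.134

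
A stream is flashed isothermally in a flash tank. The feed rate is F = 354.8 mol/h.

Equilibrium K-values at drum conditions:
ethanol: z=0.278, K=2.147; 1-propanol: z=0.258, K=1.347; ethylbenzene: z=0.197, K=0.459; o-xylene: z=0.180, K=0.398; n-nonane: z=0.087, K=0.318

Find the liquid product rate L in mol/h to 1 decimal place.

Rachford–Rice: g(ψ) = Σ zᵢ(Kᵢ−1)/(1+ψ(Kᵢ−1)) = 0.
Check two-phase: ΣzᵢKᵢ = 1.134 > 1 and Σzᵢ/Kᵢ = 1.476 > 1, so g(0) = 0.134 > 0 and g(1) = -0.476 < 0.
Newton–Raphson from ψ = 0.5:
  ψ = 0.500: g = -0.1122, g' = -0.505 → ψ = 0.278
  ψ = 0.278: g = -0.0053, g' = -0.472 → ψ = 0.267
Converged at ψ = 0.267.
Then V = ψ·F = 0.2666·354.8 = 94.6 mol/h and L = F − V = 260.2 mol/h.

L = 260.2 mol/h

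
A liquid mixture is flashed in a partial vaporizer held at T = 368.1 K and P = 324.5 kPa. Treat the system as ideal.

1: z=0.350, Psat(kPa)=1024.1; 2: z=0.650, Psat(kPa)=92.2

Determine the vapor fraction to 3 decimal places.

Raoult's law: Kᵢ = Pᵢˢᵃᵗ/P = Pᵢˢᵃᵗ/324.5.
  K_1 = 1024.1/324.5 = 3.15593, K_2 = 92.2/324.5 = 0.28413
Let ψ = V/F and solve Σ zᵢ(Kᵢ−1)/(1+ψ(Kᵢ−1)) = 0.
Feasibility: ΣzᵢKᵢ = 1.289, Σzᵢ/Kᵢ = 2.399 — both > 1, two phases present.
Binary case is linear: z₁(K₁−1)(1+ψ(K₂−1)) + z₂(K₂−1)(1+ψ(K₁−1)) = 0
⇒ ψ = [z₁(K₁−1)+z₂(K₂−1)] / [−(K₁−1)(K₂−1)] = 0.2893/1.5434 = 0.187

ψ = 0.187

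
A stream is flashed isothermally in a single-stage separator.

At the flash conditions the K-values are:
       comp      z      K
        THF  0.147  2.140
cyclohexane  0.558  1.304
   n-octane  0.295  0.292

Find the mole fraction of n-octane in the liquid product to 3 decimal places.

Rachford–Rice: g(β) = Σ zᵢ(Kᵢ−1)/(1+β(Kᵢ−1)) = 0.
Check two-phase: ΣzᵢKᵢ = 1.128 > 1 and Σzᵢ/Kᵢ = 1.507 > 1, so g(0) = 0.128 > 0 and g(1) = -0.507 < 0.
Newton iteration, β⁰ = 0.5:
  β = 0.500: g = -0.0693, g' = -0.471 → β = 0.353
  β = 0.353: g = -0.0057, g' = -0.402 → β = 0.339
Converged at β = 0.339.
Compositions from xᵢ = zᵢ/(1+β(Kᵢ−1)), yᵢ = Kᵢxᵢ:
  THF: x = 0.106, y = 0.227
  cyclohexane: x = 0.506, y = 0.660
  n-octane: x = 0.388, y = 0.113

x_n-octane = 0.388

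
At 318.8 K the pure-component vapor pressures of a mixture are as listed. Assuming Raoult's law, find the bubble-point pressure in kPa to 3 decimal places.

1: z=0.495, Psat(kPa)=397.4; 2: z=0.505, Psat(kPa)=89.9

Pbub = 242.113 kPa

At the bubble point ψ → 0, so ΣzᵢKᵢ = 1 with Kᵢ = Pᵢˢᵃᵗ/P ⇒ P = ΣzᵢPᵢˢᵃᵗ.
P = 0.495·397.4 + 0.505·89.9 = 242.113 kPa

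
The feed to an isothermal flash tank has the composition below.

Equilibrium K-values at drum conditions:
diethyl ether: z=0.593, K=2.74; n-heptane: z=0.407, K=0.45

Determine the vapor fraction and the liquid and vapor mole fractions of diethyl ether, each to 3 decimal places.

ψ = 0.844, x_diethyl ether = 0.240, y_diethyl ether = 0.658

Iterate (Newton) starting at ψ = 0.5:
  ψ = 0.500: g = 0.2430, g' = -0.748 → ψ = 0.825
  ψ = 0.825: g = 0.0138, g' = -0.715 → ψ = 0.844
Converged at ψ = 0.844.
Compositions from xᵢ = zᵢ/(1+ψ(Kᵢ−1)), yᵢ = Kᵢxᵢ:
  diethyl ether: x = 0.240, y = 0.658
  n-heptane: x = 0.760, y = 0.342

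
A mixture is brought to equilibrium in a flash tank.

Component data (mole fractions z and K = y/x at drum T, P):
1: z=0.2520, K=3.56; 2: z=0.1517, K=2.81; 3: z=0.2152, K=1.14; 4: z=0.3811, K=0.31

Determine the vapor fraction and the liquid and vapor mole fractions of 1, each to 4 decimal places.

Material balance + equilibrium reduce to Σ zᵢ(Kᵢ−1)/(1+ψ(Kᵢ−1)) = 0.
g(0) = ΣzᵢKᵢ − 1 = 0.6869 and g(1) = 1 − Σzᵢ/Kᵢ = -0.5429, so a root lies in (0, 1).
Newton iteration, ψ⁰ = 0.37:
  ψ = 0.3700: g = 0.17129, g' = -0.9448 → ψ = 0.5513
  ψ = 0.5513: g = 0.00855, g' = -0.8848 → ψ = 0.5610
  ψ = 0.5610: g = -0.00001, g' = -0.8872 → ψ = 0.5609
Converged at ψ = 0.5609.
Compositions from xᵢ = zᵢ/(1+ψ(Kᵢ−1)), yᵢ = Kᵢxᵢ:
  1: x = 0.1034, y = 0.3683
  2: x = 0.0753, y = 0.2115
  3: x = 0.1995, y = 0.2275
  4: x = 0.6217, y = 0.1927

ψ = 0.5609, x_1 = 0.1034, y_1 = 0.3683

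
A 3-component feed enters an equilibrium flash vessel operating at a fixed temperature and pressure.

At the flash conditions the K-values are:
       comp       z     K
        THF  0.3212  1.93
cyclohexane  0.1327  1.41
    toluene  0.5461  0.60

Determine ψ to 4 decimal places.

ψ = 0.4154

Let ψ = V/F and solve Σ zᵢ(Kᵢ−1)/(1+ψ(Kᵢ−1)) = 0.
g(0) = ΣzᵢKᵢ − 1 = 0.1347 and g(1) = 1 − Σzᵢ/Kᵢ = -0.1707, so a root lies in (0, 1).
Newton–Raphson from ψ = 0.5:
  ψ = 0.5000: g = -0.02400, g' = -0.2813 → ψ = 0.4147
  ψ = 0.4147: g = 0.00019, g' = -0.2866 → ψ = 0.4154
Converged at ψ = 0.4154.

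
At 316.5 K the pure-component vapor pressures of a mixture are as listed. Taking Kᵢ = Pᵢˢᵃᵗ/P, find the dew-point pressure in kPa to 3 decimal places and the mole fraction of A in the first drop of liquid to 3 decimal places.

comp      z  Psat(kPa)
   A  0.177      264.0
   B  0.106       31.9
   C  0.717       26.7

At the dew point ψ → 1, so Σzᵢ/Kᵢ = 1 with Kᵢ = Pᵢˢᵃᵗ/P ⇒ 1/P = Σzᵢ/Pᵢˢᵃᵗ.
1/P = 0.177/264.0 + 0.106/31.9 + 0.717/26.7 = 0.030847 ⇒ P = 32.418 kPa
xᵢ = zᵢP/Pᵢˢᵃᵗ ⇒ x_A = 0.177·32.418/264.0 = 0.022

Pdew = 32.418 kPa, x_A = 0.022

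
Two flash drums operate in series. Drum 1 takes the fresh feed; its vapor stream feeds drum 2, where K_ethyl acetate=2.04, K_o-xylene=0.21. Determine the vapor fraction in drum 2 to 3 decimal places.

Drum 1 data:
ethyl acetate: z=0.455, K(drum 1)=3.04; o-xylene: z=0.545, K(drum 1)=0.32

Drum 1:
Newton–Raphson from ψ₁ = 0.5:
  ψ₁ = 0.500: g = -0.1020, g' = -1.043 → ψ₁ = 0.402
Converged at ψ₁ = 0.402.
Drum-1 compositions:
  ethyl acetate: x = 0.250, y = 0.760
  o-xylene: x = 0.750, y = 0.240
Drum-2 feed = drum-1 vapor: z₂ = (0.7600, 0.2400).
Drum 2:
Rachford–Rice: g(ψ₂) = Σ zᵢ(Kᵢ−1)/(1+ψ₂(Kᵢ−1)) = 0.
Check two-phase: ΣzᵢKᵢ = 1.601 > 1 and Σzᵢ/Kᵢ = 1.515 > 1, so g(0) = 0.601 > 0 and g(1) = -0.515 < 0.
Binary case is linear: z₁(K₁−1)(1+ψ₂(K₂−1)) + z₂(K₂−1)(1+ψ₂(K₁−1)) = 0
⇒ ψ₂ = [z₁(K₁−1)+z₂(K₂−1)] / [−(K₁−1)(K₂−1)] = 0.6008/0.8216 = 0.731
  ethyl acetate: x = 0.432, y = 0.881
  o-xylene: x = 0.568, y = 0.119

V/F (drum 2) = 0.731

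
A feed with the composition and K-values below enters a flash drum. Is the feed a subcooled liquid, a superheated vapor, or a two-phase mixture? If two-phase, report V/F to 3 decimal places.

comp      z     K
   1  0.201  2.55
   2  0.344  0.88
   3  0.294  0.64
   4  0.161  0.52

two-phase, V/F = 0.189

ΣzᵢKᵢ = 1.087; Σzᵢ/Kᵢ = 1.239.
Both exceed 1, so a two-phase solution exists.
Let ψ = V/F and solve Σ zᵢ(Kᵢ−1)/(1+ψ(Kᵢ−1)) = 0.
Newton–Raphson from ψ = 0.5:
  ψ = 0.500: g = -0.0992, g' = -0.280 → ψ = 0.146
  ψ = 0.146: g = 0.0174, g' = -0.412 → ψ = 0.188
  ψ = 0.188: g = 0.0006, g' = -0.384 → ψ = 0.189
Converged at ψ = 0.189.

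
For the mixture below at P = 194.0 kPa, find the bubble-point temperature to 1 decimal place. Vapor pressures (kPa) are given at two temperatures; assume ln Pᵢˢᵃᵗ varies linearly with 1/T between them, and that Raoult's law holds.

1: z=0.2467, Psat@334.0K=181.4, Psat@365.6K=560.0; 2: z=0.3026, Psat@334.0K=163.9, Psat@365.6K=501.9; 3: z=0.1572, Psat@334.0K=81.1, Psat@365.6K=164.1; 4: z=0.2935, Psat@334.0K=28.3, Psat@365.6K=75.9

Bubble-point temperature: ΣzᵢPᵢˢᵃᵗ(T) = P. Interpolate ln Pᵢˢᵃᵗ = aᵢ + bᵢ/T.
  T = 334.0 K: ΣzᵢPᵢˢᵃᵗ = 115.40 kPa
  T = 365.6 K: ΣzᵢPᵢˢᵃᵗ = 338.10 kPa
  T = 349.8 K: ΣzᵢPᵢˢᵃᵗ = 202.00 kPa
  T = 341.9 K: ΣzᵢPᵢˢᵃᵗ = 153.59 kPa
  T = 345.9 K: ΣzᵢPᵢˢᵃᵗ = 176.70 kPa
  T = 347.9 K: ΣzᵢPᵢˢᵃᵗ = 189.32 kPa
Interpolating between 347.9 K and 349.8 K gives T ≈ 348.6 K.

T = 348.6 K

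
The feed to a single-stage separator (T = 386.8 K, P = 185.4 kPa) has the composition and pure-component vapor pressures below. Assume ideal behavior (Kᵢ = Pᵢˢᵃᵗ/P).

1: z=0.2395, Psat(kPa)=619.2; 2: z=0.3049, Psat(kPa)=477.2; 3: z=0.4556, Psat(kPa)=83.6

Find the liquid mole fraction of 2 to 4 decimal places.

x_2 = 0.1401

Raoult's law: Kᵢ = Pᵢˢᵃᵗ/P = Pᵢˢᵃᵗ/185.4.
  K_1 = 619.2/185.4 = 3.339806, K_2 = 477.2/185.4 = 2.573894, K_3 = 83.6/185.4 = 0.450917
Rachford–Rice: g(V/F) = Σ zᵢ(Kᵢ−1)/(1+V/F(Kᵢ−1)) = 0.
g(0) = ΣzᵢKᵢ − 1 = 0.7901 and g(1) = 1 − Σzᵢ/Kᵢ = -0.2006, so a root lies in (0, 1).
Iterate (Newton) starting at V/F = 0.5:
  V/F = 0.5000: g = 0.18197, g' = -0.7760 → V/F = 0.7345
  V/F = 0.7345: g = 0.00947, g' = -0.7257 → V/F = 0.7475
Converged at V/F = 0.7475.
Compositions from xᵢ = zᵢ/(1+V/F(Kᵢ−1)), yᵢ = Kᵢxᵢ:
  1: x = 0.0871, y = 0.2910
  2: x = 0.1401, y = 0.3606
  3: x = 0.7728, y = 0.3485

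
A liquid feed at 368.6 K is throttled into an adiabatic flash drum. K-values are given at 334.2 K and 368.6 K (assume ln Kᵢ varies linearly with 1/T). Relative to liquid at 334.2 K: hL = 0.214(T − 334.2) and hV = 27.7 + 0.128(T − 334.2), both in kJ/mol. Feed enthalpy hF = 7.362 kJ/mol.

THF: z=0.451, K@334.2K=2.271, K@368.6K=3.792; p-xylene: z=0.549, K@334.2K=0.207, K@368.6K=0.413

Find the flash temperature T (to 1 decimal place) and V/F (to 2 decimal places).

T = 340.1 K, V/F = 0.22

Adiabatic flash: solve Rachford–Rice at each trial T, then check hF = ψ·hV(T) + (1−ψ)·hL(T).
  T = 334.2 K: K = (2.271, 0.207), RR gives ψ = 0.137, H_out = 3.789 kJ/mol
  T = 368.6 K: K = (3.792, 0.413), RR gives ψ = 0.572, H_out = 21.506 kJ/mol
  T = 351.4 K: K = (2.972, 0.297), RR gives ψ = 0.363, H_out = 13.210 kJ/mol
  T = 342.8 K: K = (2.607, 0.249), RR gives ψ = 0.259, H_out = 8.823 kJ/mol
  T = 338.5 K: K = (2.435, 0.227), RR gives ψ = 0.201, H_out = 6.419 kJ/mol
  T = 340.6 K: K = (2.518, 0.238), RR gives ψ = 0.230, H_out = 7.617 kJ/mol
  T = 339.6 K: K = (2.478, 0.233), RR gives ψ = 0.217, H_out = 7.053 kJ/mol
Linear interpolation between T = 339.6 (H_out = 7.053) and T = 340.6 (H_out = 7.617) on hF = 7.362 gives T ≈ 340.1 K, at which ψ = 0.22.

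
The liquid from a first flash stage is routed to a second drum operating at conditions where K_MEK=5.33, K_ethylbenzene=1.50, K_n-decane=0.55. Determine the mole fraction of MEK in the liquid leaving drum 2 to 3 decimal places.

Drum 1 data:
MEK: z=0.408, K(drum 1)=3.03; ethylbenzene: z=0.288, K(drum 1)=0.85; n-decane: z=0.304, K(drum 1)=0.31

x_MEK (drum 2) = 0.048

Drum 1:
Let ψ₁ = V/F and solve Σ zᵢ(Kᵢ−1)/(1+ψ₁(Kᵢ−1)) = 0.
Check two-phase: ΣzᵢKᵢ = 1.575 > 1 and Σzᵢ/Kᵢ = 1.454 > 1, so g(0) = 0.575 > 0 and g(1) = -0.454 < 0.
Iterate (Newton) starting at ψ₁ = 0.5:
  ψ₁ = 0.500: g = 0.0441, g' = -0.759 → ψ₁ = 0.558
Converged at ψ₁ = 0.558.
Drum-1 compositions:
  MEK: x = 0.191, y = 0.580
  ethylbenzene: x = 0.314, y = 0.267
  n-decane: x = 0.494, y = 0.153
Drum-2 feed = drum-1 liquid: z₂ = (0.1913, 0.3143, 0.4944).
Drum 2:
Let ψ₂ = V/F and solve Σ zᵢ(Kᵢ−1)/(1+ψ₂(Kᵢ−1)) = 0.
Check two-phase: ΣzᵢKᵢ = 1.763 > 1 and Σzᵢ/Kᵢ = 1.144 > 1, so g(0) = 0.763 > 0 and g(1) = -0.144 < 0.
Newton–Raphson from ψ₂ = 0.57:
  ψ₂ = 0.570: g = 0.0619, g' = -0.527 → ψ₂ = 0.687
  ψ₂ = 0.687: g = 0.0031, g' = -0.480 → ψ₂ = 0.694
Converged at ψ₂ = 0.694.
  MEK: x = 0.048, y = 0.255
  ethylbenzene: x = 0.233, y = 0.350
  n-decane: x = 0.719, y = 0.395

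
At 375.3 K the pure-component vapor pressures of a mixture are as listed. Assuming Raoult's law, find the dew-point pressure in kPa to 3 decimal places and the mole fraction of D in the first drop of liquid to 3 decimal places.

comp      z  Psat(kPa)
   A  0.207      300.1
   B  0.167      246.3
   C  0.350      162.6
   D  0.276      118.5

At the dew point ψ → 1, so Σzᵢ/Kᵢ = 1 with Kᵢ = Pᵢˢᵃᵗ/P ⇒ 1/P = Σzᵢ/Pᵢˢᵃᵗ.
1/P = 0.207/300.1 + 0.167/246.3 + 0.350/162.6 + 0.276/118.5 = 0.005849 ⇒ P = 170.957 kPa
xᵢ = zᵢP/Pᵢˢᵃᵗ ⇒ x_D = 0.276·170.957/118.5 = 0.398

Pdew = 170.957 kPa, x_D = 0.398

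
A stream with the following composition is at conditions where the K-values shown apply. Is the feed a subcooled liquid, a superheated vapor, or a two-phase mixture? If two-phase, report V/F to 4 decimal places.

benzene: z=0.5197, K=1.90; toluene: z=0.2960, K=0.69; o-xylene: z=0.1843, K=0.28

ΣzᵢKᵢ = 1.2433; Σzᵢ/Kᵢ = 1.3607.
Both exceed 1, so a two-phase solution exists.
Rachford–Rice: g(ψ) = Σ zᵢ(Kᵢ−1)/(1+ψ(Kᵢ−1)) = 0.
Iterate (Newton) starting at ψ = 0.5:
  ψ = 0.5000: g = 0.00664, g' = -0.4733 → ψ = 0.5140
Converged at ψ = 0.5140.

two-phase, V/F = 0.5140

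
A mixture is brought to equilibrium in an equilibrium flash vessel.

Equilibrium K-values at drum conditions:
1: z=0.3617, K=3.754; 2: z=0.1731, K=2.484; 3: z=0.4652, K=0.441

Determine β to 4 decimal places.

Material balance + equilibrium reduce to Σ zᵢ(Kᵢ−1)/(1+β(Kᵢ−1)) = 0.
Check two-phase: ΣzᵢKᵢ = 1.9930 > 1 and Σzᵢ/Kᵢ = 1.2209 > 1, so g(0) = 0.9930 > 0 and g(1) = -0.2209 < 0.
Newton iteration, β⁰ = 0.5:
  β = 0.5000: g = 0.20560, g' = -0.8912 → β = 0.7307
  β = 0.7307: g = 0.01430, g' = -0.8055 → β = 0.7485
  β = 0.7485: g = -0.00002, g' = -0.8080 → β = 0.7484
Converged at β = 0.7484.

β = 0.7484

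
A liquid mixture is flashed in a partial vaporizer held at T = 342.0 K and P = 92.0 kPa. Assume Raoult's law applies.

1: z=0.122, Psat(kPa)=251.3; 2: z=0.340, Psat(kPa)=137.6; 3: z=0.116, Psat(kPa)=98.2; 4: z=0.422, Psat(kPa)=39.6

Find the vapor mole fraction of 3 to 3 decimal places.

y_3 = 0.121

Raoult's law: Kᵢ = Pᵢˢᵃᵗ/P = Pᵢˢᵃᵗ/92.0.
  K_1 = 251.3/92.0 = 2.73152, K_2 = 137.6/92.0 = 1.49565, K_3 = 98.2/92.0 = 1.06739, K_4 = 39.6/92.0 = 0.43043
Material balance + equilibrium reduce to Σ zᵢ(Kᵢ−1)/(1+V/F(Kᵢ−1)) = 0.
g(0) = ΣzᵢKᵢ − 1 = 0.147 and g(1) = 1 − Σzᵢ/Kᵢ = -0.361, so a root lies in (0, 1).
Newton–Raphson from V/F = 0.34:
  V/F = 0.340: g = -0.0133, g' = -0.417 → V/F = 0.308
Converged at V/F = 0.308.
Compositions from xᵢ = zᵢ/(1+V/F(Kᵢ−1)), yᵢ = Kᵢxᵢ:
  1: x = 0.080, y = 0.217
  2: x = 0.295, y = 0.441
  3: x = 0.114, y = 0.121
  4: x = 0.512, y = 0.220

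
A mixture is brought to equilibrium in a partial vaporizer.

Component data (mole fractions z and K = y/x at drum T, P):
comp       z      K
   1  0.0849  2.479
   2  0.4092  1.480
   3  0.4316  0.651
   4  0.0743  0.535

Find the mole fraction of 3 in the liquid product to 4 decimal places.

x_3 = 0.5259

Rachford–Rice: g(ψ) = Σ zᵢ(Kᵢ−1)/(1+ψ(Kᵢ−1)) = 0.
Check two-phase: ΣzᵢKᵢ = 1.1368 > 1 and Σzᵢ/Kᵢ = 1.1126 > 1, so g(0) = 0.1368 > 0 and g(1) = -0.1126 < 0.
Iterate (Newton) starting at ψ = 0.5:
  ψ = 0.5000: g = 0.00310, g' = -0.2271 → ψ = 0.5137
Converged at ψ = 0.5137.
Compositions from xᵢ = zᵢ/(1+ψ(Kᵢ−1)), yᵢ = Kᵢxᵢ:
  1: x = 0.0482, y = 0.1196
  2: x = 0.3283, y = 0.4858
  3: x = 0.5259, y = 0.3423
  4: x = 0.0976, y = 0.0522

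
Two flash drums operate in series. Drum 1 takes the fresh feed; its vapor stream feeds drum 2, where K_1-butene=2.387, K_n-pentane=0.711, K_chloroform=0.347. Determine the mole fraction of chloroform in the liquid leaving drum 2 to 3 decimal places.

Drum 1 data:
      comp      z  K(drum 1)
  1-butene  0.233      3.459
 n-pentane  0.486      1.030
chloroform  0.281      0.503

x_chloroform (drum 2) = 0.254

Drum 1:
Material balance + equilibrium reduce to Σ zᵢ(Kᵢ−1)/(1+ψ₁(Kᵢ−1)) = 0.
Feasibility: ΣzᵢKᵢ = 1.448, Σzᵢ/Kᵢ = 1.098 — both > 1, two phases present.
Iterate (Newton) starting at ψ₁ = 0.55:
  ψ₁ = 0.550: g = 0.0657, g' = -0.386 → ψ₁ = 0.720
  ψ₁ = 0.720: g = 0.0036, g' = -0.352 → ψ₁ = 0.730
Converged at ψ₁ = 0.730.
Drum-1 compositions:
  1-butene: x = 0.083, y = 0.288
  n-pentane: x = 0.476, y = 0.490
  chloroform: x = 0.441, y = 0.222
Drum-2 feed = drum-1 vapor: z₂ = (0.2883, 0.4898, 0.2219).
Drum 2:
Newton–Raphson from ψ₂ = 0.5:
  ψ₂ = 0.500: g = -0.1445, g' = -0.458 → ψ₂ = 0.184
  ψ₂ = 0.184: g = 0.0041, g' = -0.520 → ψ₂ = 0.192
Converged at ψ₂ = 0.192.
  1-butene: x = 0.228, y = 0.543
  n-pentane: x = 0.519, y = 0.369
  chloroform: x = 0.254, y = 0.088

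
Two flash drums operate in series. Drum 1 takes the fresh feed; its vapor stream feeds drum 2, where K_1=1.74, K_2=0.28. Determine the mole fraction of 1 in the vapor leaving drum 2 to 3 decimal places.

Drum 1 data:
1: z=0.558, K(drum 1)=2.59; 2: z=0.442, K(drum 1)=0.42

y_1 (drum 2) = 0.858

Drum 1:
Let ψ₁ = V/F and solve Σ zᵢ(Kᵢ−1)/(1+ψ₁(Kᵢ−1)) = 0.
Feasibility: ΣzᵢKᵢ = 1.631, Σzᵢ/Kᵢ = 1.268 — both > 1, two phases present.
Binary case is linear: z₁(K₁−1)(1+ψ₁(K₂−1)) + z₂(K₂−1)(1+ψ₁(K₁−1)) = 0
⇒ ψ₁ = [z₁(K₁−1)+z₂(K₂−1)] / [−(K₁−1)(K₂−1)] = 0.6309/0.9222 = 0.684
Drum-1 compositions:
  1: x = 0.267, y = 0.692
  2: x = 0.733, y = 0.308
Drum-2 feed = drum-1 vapor: z₂ = (0.6923, 0.3077).
Drum 2:
Let ψ₂ = V/F and solve Σ zᵢ(Kᵢ−1)/(1+ψ₂(Kᵢ−1)) = 0.
Check two-phase: ΣzᵢKᵢ = 1.291 > 1 and Σzᵢ/Kᵢ = 1.497 > 1, so g(0) = 0.291 > 0 and g(1) = -0.497 < 0.
Binary case is linear: z₁(K₁−1)(1+ψ₂(K₂−1)) + z₂(K₂−1)(1+ψ₂(K₁−1)) = 0
⇒ ψ₂ = [z₁(K₁−1)+z₂(K₂−1)] / [−(K₁−1)(K₂−1)] = 0.2907/0.5328 = 0.546
  1: x = 0.493, y = 0.858
  2: x = 0.507, y = 0.142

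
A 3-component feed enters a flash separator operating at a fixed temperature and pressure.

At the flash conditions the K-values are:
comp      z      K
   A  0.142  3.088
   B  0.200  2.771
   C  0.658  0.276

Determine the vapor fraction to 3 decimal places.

ψ = 0.126

Let ψ = V/F and solve Σ zᵢ(Kᵢ−1)/(1+ψ(Kᵢ−1)) = 0.
Feasibility: ΣzᵢKᵢ = 1.174, Σzᵢ/Kᵢ = 2.502 — both > 1, two phases present.
Iterate (Newton) starting at ψ = 0.5:
  ψ = 0.500: g = -0.4138, g' = -1.172 → ψ = 0.147
  ψ = 0.147: g = -0.0252, g' = -1.189 → ψ = 0.126
Converged at ψ = 0.126.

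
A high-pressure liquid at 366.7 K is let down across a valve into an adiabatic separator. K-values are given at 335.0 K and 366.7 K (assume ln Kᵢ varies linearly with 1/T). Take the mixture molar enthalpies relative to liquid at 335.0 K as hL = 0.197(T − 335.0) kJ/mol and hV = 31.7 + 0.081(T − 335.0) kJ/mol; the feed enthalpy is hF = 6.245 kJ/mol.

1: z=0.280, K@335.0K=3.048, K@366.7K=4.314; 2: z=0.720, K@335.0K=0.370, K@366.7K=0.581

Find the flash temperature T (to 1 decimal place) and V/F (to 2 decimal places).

Adiabatic flash: solve Rachford–Rice at each trial T, then check hF = ψ·hV(T) + (1−ψ)·hL(T).
  T = 335.0 K: K = (3.048, 0.370), RR gives ψ = 0.093, H_out = 2.944 kJ/mol
  T = 366.7 K: K = (4.314, 0.581), RR gives ψ = 0.451, H_out = 18.883 kJ/mol
  T = 350.9 K: K = (3.657, 0.469), RR gives ψ = 0.256, H_out = 10.776 kJ/mol
  T = 342.9 K: K = (3.344, 0.417), RR gives ψ = 0.173, H_out = 6.891 kJ/mol
  T = 338.9 K: K = (3.192, 0.393), RR gives ψ = 0.133, H_out = 4.918 kJ/mol
  T = 340.9 K: K = (3.268, 0.405), RR gives ψ = 0.153, H_out = 5.909 kJ/mol
Linear interpolation between T = 340.9 (H_out = 5.909) and T = 342.9 (H_out = 6.891) on hF = 6.245 gives T ≈ 341.6 K, at which ψ = 0.16.

T = 341.6 K, V/F = 0.16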